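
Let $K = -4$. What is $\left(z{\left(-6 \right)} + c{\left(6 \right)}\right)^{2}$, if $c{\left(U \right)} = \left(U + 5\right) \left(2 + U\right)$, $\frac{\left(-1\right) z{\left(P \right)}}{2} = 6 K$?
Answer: $18496$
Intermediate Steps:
$z{\left(P \right)} = 48$ ($z{\left(P \right)} = - 2 \cdot 6 \left(-4\right) = \left(-2\right) \left(-24\right) = 48$)
$c{\left(U \right)} = \left(2 + U\right) \left(5 + U\right)$ ($c{\left(U \right)} = \left(5 + U\right) \left(2 + U\right) = \left(2 + U\right) \left(5 + U\right)$)
$\left(z{\left(-6 \right)} + c{\left(6 \right)}\right)^{2} = \left(48 + \left(10 + 6^{2} + 7 \cdot 6\right)\right)^{2} = \left(48 + \left(10 + 36 + 42\right)\right)^{2} = \left(48 + 88\right)^{2} = 136^{2} = 18496$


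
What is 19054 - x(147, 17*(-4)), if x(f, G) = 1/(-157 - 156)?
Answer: 5963903/313 ≈ 19054.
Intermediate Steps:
x(f, G) = -1/313 (x(f, G) = 1/(-313) = -1/313)
19054 - x(147, 17*(-4)) = 19054 - 1*(-1/313) = 19054 + 1/313 = 5963903/313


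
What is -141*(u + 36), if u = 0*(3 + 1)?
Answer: -5076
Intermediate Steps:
u = 0 (u = 0*4 = 0)
-141*(u + 36) = -141*(0 + 36) = -141*36 = -5076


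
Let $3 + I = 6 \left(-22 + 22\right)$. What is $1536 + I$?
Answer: $1533$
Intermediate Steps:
$I = -3$ ($I = -3 + 6 \left(-22 + 22\right) = -3 + 6 \cdot 0 = -3 + 0 = -3$)
$1536 + I = 1536 - 3 = 1533$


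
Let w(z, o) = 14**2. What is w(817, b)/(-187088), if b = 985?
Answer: -49/46772 ≈ -0.0010476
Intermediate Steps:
w(z, o) = 196
w(817, b)/(-187088) = 196/(-187088) = 196*(-1/187088) = -49/46772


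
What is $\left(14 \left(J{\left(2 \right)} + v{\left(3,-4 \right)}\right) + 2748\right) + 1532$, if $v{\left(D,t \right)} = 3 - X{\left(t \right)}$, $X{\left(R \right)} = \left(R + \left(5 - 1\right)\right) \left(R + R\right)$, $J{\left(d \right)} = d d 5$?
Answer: $4602$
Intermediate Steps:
$J{\left(d \right)} = 5 d^{2}$ ($J{\left(d \right)} = d^{2} \cdot 5 = 5 d^{2}$)
$X{\left(R \right)} = 2 R \left(4 + R\right)$ ($X{\left(R \right)} = \left(R + \left(5 - 1\right)\right) 2 R = \left(R + 4\right) 2 R = \left(4 + R\right) 2 R = 2 R \left(4 + R\right)$)
$v{\left(D,t \right)} = 3 - 2 t \left(4 + t\right)$
$\left(14 \left(J{\left(2 \right)} + v{\left(3,-4 \right)}\right) + 2748\right) + 1532 = \left(14 \left(5 \cdot 2^{2} + \left(3 - - 8 \left(4 - 4\right)\right)\right) + 2748\right) + 1532 = \left(14 \left(5 \cdot 4 + \left(3 - \left(-8\right) 0\right)\right) + 2748\right) + 1532 = \left(14 \left(20 + \left(3 + 0\right)\right) + 2748\right) + 1532 = \left(14 \left(20 + 3\right) + 2748\right) + 1532 = \left(14 \cdot 23 + 2748\right) + 1532 = \left(322 + 2748\right) + 1532 = 3070 + 1532 = 4602$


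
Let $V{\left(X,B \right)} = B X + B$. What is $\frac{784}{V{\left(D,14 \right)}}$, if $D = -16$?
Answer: $- \frac{56}{15} \approx -3.7333$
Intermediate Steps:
$V{\left(X,B \right)} = B + B X$
$\frac{784}{V{\left(D,14 \right)}} = \frac{784}{14 \left(1 - 16\right)} = \frac{784}{14 \left(-15\right)} = \frac{784}{-210} = 784 \left(- \frac{1}{210}\right) = - \frac{56}{15}$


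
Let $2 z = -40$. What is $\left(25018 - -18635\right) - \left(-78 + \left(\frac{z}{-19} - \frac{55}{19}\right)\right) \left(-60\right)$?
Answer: $\frac{738387}{19} \approx 38863.0$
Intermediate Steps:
$z = -20$ ($z = \frac{1}{2} \left(-40\right) = -20$)
$\left(25018 - -18635\right) - \left(-78 + \left(\frac{z}{-19} - \frac{55}{19}\right)\right) \left(-60\right) = \left(25018 - -18635\right) - \left(-78 - \left(- \frac{20}{19} + \frac{55}{19}\right)\right) \left(-60\right) = \left(25018 + 18635\right) - \left(-78 - \frac{35}{19}\right) \left(-60\right) = 43653 - \left(-78 + \left(\frac{20}{19} - \frac{55}{19}\right)\right) \left(-60\right) = 43653 - \left(-78 - \frac{35}{19}\right) \left(-60\right) = 43653 - \left(- \frac{1517}{19}\right) \left(-60\right) = 43653 - \frac{91020}{19} = \frac{738387}{19}$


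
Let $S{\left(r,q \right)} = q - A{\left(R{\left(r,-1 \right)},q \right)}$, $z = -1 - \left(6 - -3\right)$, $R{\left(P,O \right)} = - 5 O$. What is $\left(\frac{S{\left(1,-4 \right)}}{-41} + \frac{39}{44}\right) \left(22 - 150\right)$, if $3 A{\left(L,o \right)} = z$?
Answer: $- \frac{156320}{1353} \approx -115.54$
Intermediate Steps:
$z = -10$ ($z = -1 - \left(6 + 3\right) = -1 - 9 = -10$)
$A{\left(L,o \right)} = - \frac{10}{3}$ ($A{\left(L,o \right)} = \frac{1}{3} \left(-10\right) = - \frac{10}{3}$)
$S{\left(r,q \right)} = \frac{10}{3} + q$ ($S{\left(r,q \right)} = q - - \frac{10}{3} = q + \frac{10}{3} = \frac{10}{3} + q$)
$\left(\frac{S{\left(1,-4 \right)}}{-41} + \frac{39}{44}\right) \left(22 - 150\right) = \left(\frac{\frac{10}{3} - 4}{-41} + \frac{39}{44}\right) \left(22 - 150\right) = \left(\left(- \frac{2}{3}\right) \left(- \frac{1}{41}\right) + 39 \cdot \frac{1}{44}\right) \left(-128\right) = \left(\frac{2}{123} + \frac{39}{44}\right) \left(-128\right) = \frac{4885}{5412} \left(-128\right) = - \frac{156320}{1353}$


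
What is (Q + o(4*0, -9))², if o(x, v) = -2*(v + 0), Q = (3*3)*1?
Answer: 729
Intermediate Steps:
Q = 9 (Q = 9*1 = 9)
o(x, v) = -2*v
(Q + o(4*0, -9))² = (9 - 2*(-9))² = (9 + 18)² = 27² = 729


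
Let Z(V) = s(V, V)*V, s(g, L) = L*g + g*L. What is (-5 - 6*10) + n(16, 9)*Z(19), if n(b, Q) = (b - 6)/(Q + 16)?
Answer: 27111/5 ≈ 5422.2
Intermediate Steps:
s(g, L) = 2*L*g (s(g, L) = L*g + L*g = 2*L*g)
n(b, Q) = (-6 + b)/(16 + Q)
Z(V) = 2*V³ (Z(V) = (2*V*V)*V = (2*V²)*V = 2*V³)
(-5 - 6*10) + n(16, 9)*Z(19) = (-5 - 6*10) + ((-6 + 16)/(16 + 9))*(2*19³) = (-5 - 60) + (10/25)*(2*6859) = -65 + ((1/25)*10)*13718 = -65 + (⅖)*13718 = -65 + 27436/5 = 27111/5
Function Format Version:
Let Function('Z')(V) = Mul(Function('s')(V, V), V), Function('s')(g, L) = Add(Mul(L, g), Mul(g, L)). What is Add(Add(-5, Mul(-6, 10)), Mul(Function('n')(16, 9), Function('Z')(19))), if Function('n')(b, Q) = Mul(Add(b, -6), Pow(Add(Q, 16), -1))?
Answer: Rational(27111, 5) ≈ 5422.2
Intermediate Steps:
Function('s')(g, L) = Mul(2, L, g) (Function('s')(g, L) = Add(Mul(L, g), Mul(L, g)) = Mul(2, L, g))
Function('n')(b, Q) = Mul(Pow(Add(16, Q), -1), Add(-6, b)) (Function('n')(b, Q) = Mul(Add(-6, b), Pow(Add(16, Q), -1)) = Mul(Pow(Add(16, Q), -1), Add(-6, b)))
Function('Z')(V) = Mul(2, Pow(V, 3)) (Function('Z')(V) = Mul(Mul(2, V, V), V) = Mul(Mul(2, Pow(V, 2)), V) = Mul(2, Pow(V, 3)))
Add(Add(-5, Mul(-6, 10)), Mul(Function('n')(16, 9), Function('Z')(19))) = Add(Add(-5, Mul(-6, 10)), Mul(Mul(Pow(Add(16, 9), -1), Add(-6, 16)), Mul(2, Pow(19, 3)))) = Add(Add(-5, -60), Mul(Mul(Pow(25, -1), 10), Mul(2, 6859))) = Add(-65, Mul(Mul(Rational(1, 25), 10), 13718)) = Add(-65, Mul(Rational(2, 5), 13718)) = Add(-65, Rational(27436, 5)) = Rational(27111, 5)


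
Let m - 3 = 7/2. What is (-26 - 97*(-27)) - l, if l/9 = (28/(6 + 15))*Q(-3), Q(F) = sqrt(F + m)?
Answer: 2593 - 6*sqrt(14) ≈ 2570.6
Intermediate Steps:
m = 13/2 (m = 3 + 7/2 = 13/2 ≈ 6.5000)
Q(F) = sqrt(13/2 + F) (Q(F) = sqrt(F + 13/2) = sqrt(13/2 + F))
l = 6*sqrt(14) (l = 9*((28/(6 + 15))*(sqrt(26 + 4*(-3))/2)) = 9*((28/21)*(sqrt(26 - 12)/2)) = 9*((28*(1/21))*(sqrt(14)/2)) = 9*(4*(sqrt(14)/2)/3) = 9*(2*sqrt(14)/3) = 6*sqrt(14) ≈ 22.450)
(-26 - 97*(-27)) - l = (-26 - 97*(-27)) - 6*sqrt(14) = (-26 + 2619) - 6*sqrt(14) = 2593 - 6*sqrt(14)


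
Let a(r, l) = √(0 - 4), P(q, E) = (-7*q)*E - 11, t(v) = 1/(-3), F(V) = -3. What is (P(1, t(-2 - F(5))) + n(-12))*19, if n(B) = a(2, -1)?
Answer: -494/3 + 38*I ≈ -164.67 + 38.0*I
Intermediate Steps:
t(v) = -⅓
P(q, E) = -11 - 7*E*q (P(q, E) = -7*E*q - 11 = -11 - 7*E*q)
a(r, l) = 2*I (a(r, l) = √(-4) = 2*I)
n(B) = 2*I
(P(1, t(-2 - F(5))) + n(-12))*19 = ((-11 - 7*(-⅓)*1) + 2*I)*19 = ((-11 + 7/3) + 2*I)*19 = (-26/3 + 2*I)*19 = -494/3 + 38*I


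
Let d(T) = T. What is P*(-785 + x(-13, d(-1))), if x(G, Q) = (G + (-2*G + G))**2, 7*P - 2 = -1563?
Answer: 175055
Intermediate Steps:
P = -223 (P = 2/7 + (1/7)*(-1563) = 2/7 - 1563/7 = -223)
x(G, Q) = 0 (x(G, Q) = (G - G)**2 = 0**2 = 0)
P*(-785 + x(-13, d(-1))) = -223*(-785 + 0) = -223*(-785) = 175055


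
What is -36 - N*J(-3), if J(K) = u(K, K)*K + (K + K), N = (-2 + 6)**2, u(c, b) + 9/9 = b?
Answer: -132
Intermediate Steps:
u(c, b) = -1 + b
N = 16 (N = 4**2 = 16)
J(K) = 2*K + K*(-1 + K) (J(K) = (-1 + K)*K + (K + K) = K*(-1 + K) + 2*K = 2*K + K*(-1 + K))
-36 - N*J(-3) = -36 - 16*(-3*(1 - 3)) = -36 - 16*(-3*(-2)) = -36 - 16*6 = -36 - 1*96 = -36 - 96 = -132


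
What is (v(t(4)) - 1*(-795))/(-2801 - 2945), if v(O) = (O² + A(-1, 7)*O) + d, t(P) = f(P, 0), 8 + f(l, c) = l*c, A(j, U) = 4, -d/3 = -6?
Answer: -5/34 ≈ -0.14706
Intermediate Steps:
d = 18 (d = -3*(-6) = 18)
f(l, c) = -8 + c*l (f(l, c) = -8 + l*c = -8 + c*l)
t(P) = -8 (t(P) = -8 + 0*P = -8 + 0 = -8)
v(O) = 18 + O² + 4*O (v(O) = (O² + 4*O) + 18 = 18 + O² + 4*O)
(v(t(4)) - 1*(-795))/(-2801 - 2945) = ((18 + (-8)² + 4*(-8)) - 1*(-795))/(-2801 - 2945) = ((18 + 64 - 32) + 795)/(-5746) = (50 + 795)*(-1/5746) = 845*(-1/5746) = -5/34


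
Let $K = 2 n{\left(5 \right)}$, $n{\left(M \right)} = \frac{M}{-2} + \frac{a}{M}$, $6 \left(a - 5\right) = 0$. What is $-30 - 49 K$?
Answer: $117$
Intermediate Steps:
$a = 5$ ($a = 5 + \frac{1}{6} \cdot 0 = 5 + 0 = 5$)
$n{\left(M \right)} = \frac{5}{M} - \frac{M}{2}$ ($n{\left(M \right)} = \frac{M}{-2} + \frac{5}{M} = M \left(- \frac{1}{2}\right) + \frac{5}{M} = - \frac{M}{2} + \frac{5}{M} = \frac{5}{M} - \frac{M}{2}$)
$K = -3$ ($K = 2 \left(\frac{5}{5} - \frac{5}{2}\right) = 2 \left(5 \cdot \frac{1}{5} - \frac{5}{2}\right) = 2 \left(1 - \frac{5}{2}\right) = 2 \left(- \frac{3}{2}\right) = -3$)
$-30 - 49 K = -30 - -147 = -30 + 147 = 117$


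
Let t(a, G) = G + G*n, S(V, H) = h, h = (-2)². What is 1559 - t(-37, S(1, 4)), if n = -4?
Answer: 1571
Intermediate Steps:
h = 4
S(V, H) = 4
t(a, G) = -3*G (t(a, G) = G + G*(-4) = G - 4*G = -3*G)
1559 - t(-37, S(1, 4)) = 1559 - (-3)*4 = 1559 - 1*(-12) = 1559 + 12 = 1571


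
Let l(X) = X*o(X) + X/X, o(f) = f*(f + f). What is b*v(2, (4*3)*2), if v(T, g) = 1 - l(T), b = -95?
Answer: 1520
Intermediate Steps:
o(f) = 2*f² (o(f) = f*(2*f) = 2*f²)
l(X) = 1 + 2*X³ (l(X) = X*(2*X²) + X/X = 2*X³ + 1 = 1 + 2*X³)
v(T, g) = -2*T³ (v(T, g) = 1 - (1 + 2*T³) = 1 + (-1 - 2*T³) = -2*T³)
b*v(2, (4*3)*2) = -(-190)*2³ = -(-190)*8 = -95*(-16) = 1520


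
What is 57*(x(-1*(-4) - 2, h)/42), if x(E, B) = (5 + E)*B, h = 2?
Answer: 19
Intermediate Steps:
x(E, B) = B*(5 + E)
57*(x(-1*(-4) - 2, h)/42) = 57*((2*(5 + (-1*(-4) - 2)))/42) = 57*((2*(5 + (4 - 2)))*(1/42)) = 57*((2*(5 + 2))*(1/42)) = 57*((2*7)*(1/42)) = 57*(14*(1/42)) = 57*(1/3) = 19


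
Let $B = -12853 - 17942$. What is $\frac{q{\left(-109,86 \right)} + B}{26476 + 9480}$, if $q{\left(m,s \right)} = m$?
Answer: $- \frac{7726}{8989} \approx -0.8595$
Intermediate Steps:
$B = -30795$ ($B = -12853 - 17942 = -30795$)
$\frac{q{\left(-109,86 \right)} + B}{26476 + 9480} = \frac{-109 - 30795}{26476 + 9480} = - \frac{30904}{35956} = \left(-30904\right) \frac{1}{35956} = - \frac{7726}{8989}$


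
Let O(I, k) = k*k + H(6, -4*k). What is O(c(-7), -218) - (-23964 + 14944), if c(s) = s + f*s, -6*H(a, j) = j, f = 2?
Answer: 169196/3 ≈ 56399.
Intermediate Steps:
H(a, j) = -j/6
c(s) = 3*s (c(s) = s + 2*s = 3*s)
O(I, k) = k**2 + 2*k/3 (O(I, k) = k*k - (-2)*k/3 = k**2 + 2*k/3)
O(c(-7), -218) - (-23964 + 14944) = (1/3)*(-218)*(2 + 3*(-218)) - (-23964 + 14944) = (1/3)*(-218)*(2 - 654) - 1*(-9020) = (1/3)*(-218)*(-652) + 9020 = 142136/3 + 9020 = 169196/3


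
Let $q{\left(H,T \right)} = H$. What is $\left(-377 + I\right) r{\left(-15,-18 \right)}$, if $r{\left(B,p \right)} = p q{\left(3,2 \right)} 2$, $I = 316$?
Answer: $6588$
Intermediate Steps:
$r{\left(B,p \right)} = 6 p$ ($r{\left(B,p \right)} = p 3 \cdot 2 = 3 p 2 = 6 p$)
$\left(-377 + I\right) r{\left(-15,-18 \right)} = \left(-377 + 316\right) 6 \left(-18\right) = \left(-61\right) \left(-108\right) = 6588$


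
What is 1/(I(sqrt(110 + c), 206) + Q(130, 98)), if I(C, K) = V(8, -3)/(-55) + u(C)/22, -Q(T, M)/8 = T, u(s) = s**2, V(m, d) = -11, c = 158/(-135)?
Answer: -1485/1536757 ≈ -0.00096632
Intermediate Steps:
c = -158/135 (c = 158*(-1/135) = -158/135 ≈ -1.1704)
Q(T, M) = -8*T
I(C, K) = 1/5 + C**2/22 (I(C, K) = -11/(-55) + C**2/22 = -11*(-1/55) + C**2*(1/22) = 1/5 + C**2/22)
1/(I(sqrt(110 + c), 206) + Q(130, 98)) = 1/((1/5 + (sqrt(110 - 158/135))**2/22) - 8*130) = 1/((1/5 + (sqrt(14692/135))**2/22) - 1040) = 1/((1/5 + (2*sqrt(55095)/45)**2/22) - 1040) = 1/((1/5 + (1/22)*(14692/135)) - 1040) = 1/((1/5 + 7346/1485) - 1040) = 1/(7643/1485 - 1040) = 1/(-1536757/1485) = -1485/1536757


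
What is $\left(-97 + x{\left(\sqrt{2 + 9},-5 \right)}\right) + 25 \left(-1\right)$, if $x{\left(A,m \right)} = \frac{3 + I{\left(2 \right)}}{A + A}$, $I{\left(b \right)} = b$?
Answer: $-122 + \frac{5 \sqrt{11}}{22} \approx -121.25$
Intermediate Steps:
$x{\left(A,m \right)} = \frac{5}{2 A}$ ($x{\left(A,m \right)} = \frac{3 + 2}{A + A} = \frac{5}{2 A}$)
$\left(-97 + x{\left(\sqrt{2 + 9},-5 \right)}\right) + 25 \left(-1\right) = \left(-97 + \frac{5}{2 \sqrt{2 + 9}}\right) + 25 \left(-1\right) = \left(-97 + \frac{5}{2 \sqrt{11}}\right) - 25 = \left(-97 + \frac{5 \frac{\sqrt{11}}{11}}{2}\right) - 25 = \left(-97 + \frac{5 \sqrt{11}}{22}\right) - 25 = -122 + \frac{5 \sqrt{11}}{22}$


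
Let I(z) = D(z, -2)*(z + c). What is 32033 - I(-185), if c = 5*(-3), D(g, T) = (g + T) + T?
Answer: -5767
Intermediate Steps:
D(g, T) = g + 2*T (D(g, T) = (T + g) + T = g + 2*T)
c = -15
I(z) = (-15 + z)*(-4 + z) (I(z) = (z + 2*(-2))*(z - 15) = (z - 4)*(-15 + z) = (-4 + z)*(-15 + z) = (-15 + z)*(-4 + z))
32033 - I(-185) = 32033 - (-15 - 185)*(-4 - 185) = 32033 - (-200)*(-189) = 32033 - 1*37800 = 32033 - 37800 = -5767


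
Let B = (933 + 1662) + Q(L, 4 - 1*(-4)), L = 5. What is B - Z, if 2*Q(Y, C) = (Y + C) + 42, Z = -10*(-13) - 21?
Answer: 5027/2 ≈ 2513.5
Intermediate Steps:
Z = 109 (Z = 130 - 21 = 109)
Q(Y, C) = 21 + C/2 + Y/2 (Q(Y, C) = ((Y + C) + 42)/2 = ((C + Y) + 42)/2 = (42 + C + Y)/2 = 21 + C/2 + Y/2)
B = 5245/2 (B = (933 + 1662) + (21 + (4 - 1*(-4))/2 + (½)*5) = 2595 + (21 + (4 + 4)/2 + 5/2) = 2595 + (21 + (½)*8 + 5/2) = 2595 + (21 + 4 + 5/2) = 2595 + 55/2 = 5245/2 ≈ 2622.5)
B - Z = 5245/2 - 1*109 = 5245/2 - 109 = 5027/2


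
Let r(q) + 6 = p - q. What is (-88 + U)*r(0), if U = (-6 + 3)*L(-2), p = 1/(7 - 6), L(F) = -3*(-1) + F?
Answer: 455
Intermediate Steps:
L(F) = 3 + F
p = 1 (p = 1/1 = 1)
r(q) = -5 - q (r(q) = -6 + (1 - q) = -5 - q)
U = -3 (U = (-6 + 3)*(3 - 2) = -3*1 = -3)
(-88 + U)*r(0) = (-88 - 3)*(-5 - 1*0) = -91*(-5 + 0) = -91*(-5) = 455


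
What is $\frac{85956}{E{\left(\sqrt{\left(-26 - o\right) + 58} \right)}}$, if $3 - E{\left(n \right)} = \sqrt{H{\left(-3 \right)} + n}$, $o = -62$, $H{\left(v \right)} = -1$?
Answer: $\frac{85956}{3 - \sqrt{-1 + \sqrt{94}}} \approx 1.6785 \cdot 10^{6}$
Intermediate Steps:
$E{\left(n \right)} = 3 - \sqrt{-1 + n}$
$\frac{85956}{E{\left(\sqrt{\left(-26 - o\right) + 58} \right)}} = \frac{85956}{3 - \sqrt{-1 + \sqrt{\left(-26 - -62\right) + 58}}} = \frac{85956}{3 - \sqrt{-1 + \sqrt{\left(-26 + 62\right) + 58}}} = \frac{85956}{3 - \sqrt{-1 + \sqrt{36 + 58}}} = \frac{85956}{3 - \sqrt{-1 + \sqrt{94}}}$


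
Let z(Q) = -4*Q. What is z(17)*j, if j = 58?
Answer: -3944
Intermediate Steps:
z(17)*j = -4*17*58 = -68*58 = -3944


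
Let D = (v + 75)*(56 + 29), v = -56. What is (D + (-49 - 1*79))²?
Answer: 2211169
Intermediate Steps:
D = 1615 (D = (-56 + 75)*(56 + 29) = 19*85 = 1615)
(D + (-49 - 1*79))² = (1615 + (-49 - 1*79))² = (1615 + (-49 - 79))² = (1615 - 128)² = 1487² = 2211169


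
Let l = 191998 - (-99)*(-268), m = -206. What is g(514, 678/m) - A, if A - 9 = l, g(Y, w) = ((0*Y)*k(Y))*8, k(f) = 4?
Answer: -165475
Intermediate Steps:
g(Y, w) = 0 (g(Y, w) = ((0*Y)*4)*8 = (0*4)*8 = 0*8 = 0)
l = 165466 (l = 191998 - 1*26532 = 191998 - 26532 = 165466)
A = 165475 (A = 9 + 165466 = 165475)
g(514, 678/m) - A = 0 - 1*165475 = 0 - 165475 = -165475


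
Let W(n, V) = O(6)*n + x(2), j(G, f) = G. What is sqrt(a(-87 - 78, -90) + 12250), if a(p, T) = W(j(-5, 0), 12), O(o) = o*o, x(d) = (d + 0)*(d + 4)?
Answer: sqrt(12082) ≈ 109.92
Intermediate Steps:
x(d) = d*(4 + d)
O(o) = o**2
W(n, V) = 12 + 36*n (W(n, V) = 6**2*n + 2*(4 + 2) = 36*n + 2*6 = 36*n + 12 = 12 + 36*n)
a(p, T) = -168 (a(p, T) = 12 + 36*(-5) = 12 - 180 = -168)
sqrt(a(-87 - 78, -90) + 12250) = sqrt(-168 + 12250) = sqrt(12082)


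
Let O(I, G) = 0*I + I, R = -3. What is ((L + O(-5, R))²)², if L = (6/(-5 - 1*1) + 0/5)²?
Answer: 256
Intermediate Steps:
O(I, G) = I (O(I, G) = 0 + I = I)
L = 1 (L = (6/(-5 - 1) + 0*(⅕))² = (6/(-6) + 0)² = (6*(-⅙) + 0)² = (-1 + 0)² = (-1)² = 1)
((L + O(-5, R))²)² = ((1 - 5)²)² = ((-4)²)² = 16² = 256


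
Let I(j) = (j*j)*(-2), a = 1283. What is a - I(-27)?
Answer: 2741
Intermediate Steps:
I(j) = -2*j**2 (I(j) = j**2*(-2) = -2*j**2)
a - I(-27) = 1283 - (-2)*(-27)**2 = 1283 - (-2)*729 = 1283 - 1*(-1458) = 1283 + 1458 = 2741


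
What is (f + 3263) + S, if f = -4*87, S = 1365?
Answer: 4280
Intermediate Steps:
f = -348
(f + 3263) + S = (-348 + 3263) + 1365 = 2915 + 1365 = 4280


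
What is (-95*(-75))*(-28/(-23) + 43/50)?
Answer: 680865/46 ≈ 14801.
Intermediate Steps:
(-95*(-75))*(-28/(-23) + 43/50) = 7125*(-28*(-1/23) + 43*(1/50)) = 7125*(28/23 + 43/50) = 7125*(2389/1150) = 680865/46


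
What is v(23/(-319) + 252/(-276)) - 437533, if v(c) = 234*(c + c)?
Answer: -3213562325/7337 ≈ -4.3799e+5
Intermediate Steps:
v(c) = 468*c (v(c) = 234*(2*c) = 468*c)
v(23/(-319) + 252/(-276)) - 437533 = 468*(23/(-319) + 252/(-276)) - 437533 = 468*(23*(-1/319) + 252*(-1/276)) - 437533 = 468*(-23/319 - 21/23) - 437533 = 468*(-7228/7337) - 437533 = -3382704/7337 - 437533 = -3213562325/7337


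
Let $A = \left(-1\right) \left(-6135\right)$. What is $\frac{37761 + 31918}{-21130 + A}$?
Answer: $- \frac{69679}{14995} \approx -4.6468$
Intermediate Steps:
$A = 6135$
$\frac{37761 + 31918}{-21130 + A} = \frac{37761 + 31918}{-21130 + 6135} = \frac{69679}{-14995} = 69679 \left(- \frac{1}{14995}\right) = - \frac{69679}{14995}$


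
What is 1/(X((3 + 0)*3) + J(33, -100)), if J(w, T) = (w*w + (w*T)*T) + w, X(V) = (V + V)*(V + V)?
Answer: 1/331446 ≈ 3.0171e-6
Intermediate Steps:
X(V) = 4*V² (X(V) = (2*V)*(2*V) = 4*V²)
J(w, T) = w + w² + w*T² (J(w, T) = (w² + (T*w)*T) + w = (w² + w*T²) + w = w + w² + w*T²)
1/(X((3 + 0)*3) + J(33, -100)) = 1/(4*((3 + 0)*3)² + 33*(1 + 33 + (-100)²)) = 1/(4*(3*3)² + 33*(1 + 33 + 10000)) = 1/(4*9² + 33*10034) = 1/(4*81 + 331122) = 1/(324 + 331122) = 1/331446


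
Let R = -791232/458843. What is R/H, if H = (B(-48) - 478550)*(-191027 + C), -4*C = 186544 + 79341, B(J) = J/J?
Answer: -1054976/75388229173066117 ≈ -1.3994e-11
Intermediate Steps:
B(J) = 1
C = -265885/4 (C = -(186544 + 79341)/4 = -¼*265885 = -265885/4 ≈ -66471.)
H = 492902120157/4 (H = (1 - 478550)*(-191027 - 265885/4) = -478549*(-1029993/4) = 492902120157/4 ≈ 1.2323e+11)
R = -791232/458843 (R = -791232*1/458843 = -791232/458843 ≈ -1.7244)
R/H = -791232/(458843*492902120157/4) = -791232/458843*4/492902120157 = -1054976/75388229173066117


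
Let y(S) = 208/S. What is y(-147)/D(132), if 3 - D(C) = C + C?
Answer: 208/38367 ≈ 0.0054213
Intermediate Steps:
D(C) = 3 - 2*C (D(C) = 3 - (C + C) = 3 - 2*C)
y(-147)/D(132) = (208/(-147))/(3 - 2*132) = (208*(-1/147))/(3 - 264) = -208/147/(-261) = -208/147*(-1/261) = 208/38367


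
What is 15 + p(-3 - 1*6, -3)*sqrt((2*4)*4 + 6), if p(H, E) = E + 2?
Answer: 15 - sqrt(38) ≈ 8.8356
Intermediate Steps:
p(H, E) = 2 + E
15 + p(-3 - 1*6, -3)*sqrt((2*4)*4 + 6) = 15 + (2 - 3)*sqrt((2*4)*4 + 6) = 15 - sqrt(8*4 + 6) = 15 - sqrt(32 + 6) = 15 - sqrt(38)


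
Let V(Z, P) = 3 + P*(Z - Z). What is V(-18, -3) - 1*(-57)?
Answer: 60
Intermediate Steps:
V(Z, P) = 3 (V(Z, P) = 3 + P*0 = 3 + 0 = 3)
V(-18, -3) - 1*(-57) = 3 - 1*(-57) = 3 + 57 = 60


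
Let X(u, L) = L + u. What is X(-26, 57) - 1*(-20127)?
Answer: 20158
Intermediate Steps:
X(-26, 57) - 1*(-20127) = (57 - 26) - 1*(-20127) = 31 + 20127 = 20158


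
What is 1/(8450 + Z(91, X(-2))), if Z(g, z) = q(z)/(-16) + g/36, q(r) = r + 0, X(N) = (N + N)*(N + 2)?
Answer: 36/304291 ≈ 0.00011831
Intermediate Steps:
X(N) = 2*N*(2 + N) (X(N) = (2*N)*(2 + N) = 2*N*(2 + N))
q(r) = r
Z(g, z) = -z/16 + g/36 (Z(g, z) = z/(-16) + g/36 = z*(-1/16) + g*(1/36) = -z/16 + g/36)
1/(8450 + Z(91, X(-2))) = 1/(8450 + (-(-2)*(2 - 2)/8 + (1/36)*91)) = 1/(8450 + (-(-2)*0/8 + 91/36)) = 1/(8450 + (-1/16*0 + 91/36)) = 1/(8450 + (0 + 91/36)) = 1/(8450 + 91/36) = 1/(304291/36) = 36/304291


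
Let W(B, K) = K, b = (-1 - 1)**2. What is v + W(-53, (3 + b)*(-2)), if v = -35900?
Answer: -35914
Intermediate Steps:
b = 4 (b = (-2)**2 = 4)
v + W(-53, (3 + b)*(-2)) = -35900 + (3 + 4)*(-2) = -35900 + 7*(-2) = -35900 - 14 = -35914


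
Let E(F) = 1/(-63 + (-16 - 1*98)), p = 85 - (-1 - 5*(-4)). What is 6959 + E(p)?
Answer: 1231742/177 ≈ 6959.0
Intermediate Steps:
p = 66 (p = 85 - (-1 + 20) = 85 - 1*19 = 85 - 19 = 66)
E(F) = -1/177 (E(F) = 1/(-63 + (-16 - 98)) = 1/(-63 - 114) = 1/(-177) = -1/177)
6959 + E(p) = 6959 - 1/177 = 1231742/177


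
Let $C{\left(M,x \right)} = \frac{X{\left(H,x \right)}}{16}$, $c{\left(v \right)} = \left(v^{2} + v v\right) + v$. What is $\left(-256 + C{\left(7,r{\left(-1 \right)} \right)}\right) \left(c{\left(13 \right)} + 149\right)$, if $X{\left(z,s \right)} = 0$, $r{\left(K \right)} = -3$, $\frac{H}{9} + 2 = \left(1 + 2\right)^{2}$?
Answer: $-128000$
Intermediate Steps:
$H = 63$ ($H = -18 + 9 \left(1 + 2\right)^{2} = -18 + 9 \cdot 3^{2} = -18 + 9 \cdot 9 = -18 + 81 = 63$)
$c{\left(v \right)} = v + 2 v^{2}$ ($c{\left(v \right)} = \left(v^{2} + v^{2}\right) + v = 2 v^{2} + v = v + 2 v^{2}$)
$C{\left(M,x \right)} = 0$ ($C{\left(M,x \right)} = \frac{0}{16} = 0 \cdot \frac{1}{16} = 0$)
$\left(-256 + C{\left(7,r{\left(-1 \right)} \right)}\right) \left(c{\left(13 \right)} + 149\right) = \left(-256 + 0\right) \left(13 \left(1 + 2 \cdot 13\right) + 149\right) = - 256 \left(13 \left(1 + 26\right) + 149\right) = - 256 \left(13 \cdot 27 + 149\right) = - 256 \left(351 + 149\right) = \left(-256\right) 500 = -128000$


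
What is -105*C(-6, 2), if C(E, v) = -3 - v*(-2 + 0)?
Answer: -105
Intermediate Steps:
C(E, v) = -3 + 2*v (C(E, v) = -3 - v*(-2) = -3 - (-2)*v = -3 + 2*v)
-105*C(-6, 2) = -105*(-3 + 2*2) = -105*(-3 + 4) = -105*1 = -105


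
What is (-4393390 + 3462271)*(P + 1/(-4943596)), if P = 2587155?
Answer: -1701267358982266443/706228 ≈ -2.4089e+12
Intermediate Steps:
(-4393390 + 3462271)*(P + 1/(-4943596)) = (-4393390 + 3462271)*(2587155 + 1/(-4943596)) = -931119*(2587155 - 1/4943596) = -931119*12789849109379/4943596 = -1701267358982266443/706228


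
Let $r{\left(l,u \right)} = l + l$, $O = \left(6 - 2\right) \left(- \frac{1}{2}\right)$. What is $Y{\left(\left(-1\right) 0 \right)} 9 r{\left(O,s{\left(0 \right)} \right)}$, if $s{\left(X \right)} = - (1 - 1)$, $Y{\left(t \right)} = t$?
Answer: $0$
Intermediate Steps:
$s{\left(X \right)} = 0$ ($s{\left(X \right)} = - (1 - 1) = \left(-1\right) 0 = 0$)
$O = -2$ ($O = 4 \left(\left(-1\right) \frac{1}{2}\right) = 4 \left(- \frac{1}{2}\right) = -2$)
$r{\left(l,u \right)} = 2 l$
$Y{\left(\left(-1\right) 0 \right)} 9 r{\left(O,s{\left(0 \right)} \right)} = \left(-1\right) 0 \cdot 9 \cdot 2 \left(-2\right) = 0 \cdot 9 \left(-4\right) = 0 \left(-4\right) = 0$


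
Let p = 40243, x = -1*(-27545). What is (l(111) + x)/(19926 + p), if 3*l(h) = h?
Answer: 27582/60169 ≈ 0.45841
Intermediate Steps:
x = 27545
l(h) = h/3
(l(111) + x)/(19926 + p) = ((1/3)*111 + 27545)/(19926 + 40243) = (37 + 27545)/60169 = 27582*(1/60169) = 27582/60169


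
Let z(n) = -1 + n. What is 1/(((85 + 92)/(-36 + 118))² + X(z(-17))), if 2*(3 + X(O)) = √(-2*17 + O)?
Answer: 75019668/712236937 - 45212176*I*√13/712236937 ≈ 0.10533 - 0.22888*I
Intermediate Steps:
X(O) = -3 + √(-34 + O)/2 (X(O) = -3 + √(-2*17 + O)/2 = -3 + √(-34 + O)/2)
1/(((85 + 92)/(-36 + 118))² + X(z(-17))) = 1/(((85 + 92)/(-36 + 118))² + (-3 + √(-34 + (-1 - 17))/2)) = 1/((177/82)² + (-3 + √(-34 - 18)/2)) = 1/((177*(1/82))² + (-3 + √(-52)/2)) = 1/((177/82)² + (-3 + (2*I*√13)/2)) = 1/(31329/6724 + (-3 + I*√13)) = 1/(11157/6724 + I*√13)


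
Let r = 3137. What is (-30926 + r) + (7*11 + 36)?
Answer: -27676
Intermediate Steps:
(-30926 + r) + (7*11 + 36) = (-30926 + 3137) + (7*11 + 36) = -27789 + (77 + 36) = -27789 + 113 = -27676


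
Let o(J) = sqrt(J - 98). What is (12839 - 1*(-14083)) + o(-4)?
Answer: 26922 + I*sqrt(102) ≈ 26922.0 + 10.1*I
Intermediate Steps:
o(J) = sqrt(-98 + J)
(12839 - 1*(-14083)) + o(-4) = (12839 - 1*(-14083)) + sqrt(-98 - 4) = (12839 + 14083) + sqrt(-102) = 26922 + I*sqrt(102)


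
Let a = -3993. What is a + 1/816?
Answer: -3258287/816 ≈ -3993.0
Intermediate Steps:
a + 1/816 = -3993 + 1/816 = -3258287/816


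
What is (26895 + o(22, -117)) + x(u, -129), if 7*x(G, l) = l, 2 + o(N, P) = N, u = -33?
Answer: 188276/7 ≈ 26897.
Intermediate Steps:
o(N, P) = -2 + N
x(G, l) = l/7
(26895 + o(22, -117)) + x(u, -129) = (26895 + (-2 + 22)) + (⅐)*(-129) = (26895 + 20) - 129/7 = 26915 - 129/7 = 188276/7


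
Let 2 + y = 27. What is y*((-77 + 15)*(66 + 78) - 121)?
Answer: -226225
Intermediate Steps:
y = 25 (y = -2 + 27 = 25)
y*((-77 + 15)*(66 + 78) - 121) = 25*((-77 + 15)*(66 + 78) - 121) = 25*(-62*144 - 121) = 25*(-8928 - 121) = 25*(-9049) = -226225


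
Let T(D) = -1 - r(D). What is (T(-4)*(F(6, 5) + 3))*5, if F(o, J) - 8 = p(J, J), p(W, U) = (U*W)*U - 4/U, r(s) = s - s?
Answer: -676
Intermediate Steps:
r(s) = 0
p(W, U) = -4/U + W*U² (p(W, U) = W*U² - 4/U = -4/U + W*U²)
F(o, J) = 8 + (-4 + J⁴)/J (F(o, J) = 8 + (-4 + J*J³)/J = 8 + (-4 + J⁴)/J)
T(D) = -1 (T(D) = -1 - 1*0 = -1 + 0 = -1)
(T(-4)*(F(6, 5) + 3))*5 = -((8 + 5³ - 4/5) + 3)*5 = -((8 + 125 - 4*⅕) + 3)*5 = -((8 + 125 - ⅘) + 3)*5 = -(661/5 + 3)*5 = -1*676/5*5 = -676/5*5 = -676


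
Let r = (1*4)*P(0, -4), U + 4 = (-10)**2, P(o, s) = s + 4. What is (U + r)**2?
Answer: 9216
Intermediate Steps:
P(o, s) = 4 + s
U = 96 (U = -4 + (-10)**2 = -4 + 100 = 96)
r = 0 (r = (1*4)*(4 - 4) = 4*0 = 0)
(U + r)**2 = (96 + 0)**2 = 96**2 = 9216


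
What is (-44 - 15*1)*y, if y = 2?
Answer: -118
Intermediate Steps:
(-44 - 15*1)*y = (-44 - 15*1)*2 = (-44 - 15)*2 = -59*2 = -118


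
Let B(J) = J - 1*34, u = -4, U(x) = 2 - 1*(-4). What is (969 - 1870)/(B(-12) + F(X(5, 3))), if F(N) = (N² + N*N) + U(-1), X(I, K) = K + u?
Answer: 901/38 ≈ 23.711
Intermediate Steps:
U(x) = 6 (U(x) = 2 + 4 = 6)
X(I, K) = -4 + K (X(I, K) = K - 4 = -4 + K)
F(N) = 6 + 2*N² (F(N) = (N² + N*N) + 6 = (N² + N²) + 6 = 2*N² + 6 = 6 + 2*N²)
B(J) = -34 + J (B(J) = J - 34 = -34 + J)
(969 - 1870)/(B(-12) + F(X(5, 3))) = (969 - 1870)/((-34 - 12) + (6 + 2*(-4 + 3)²)) = -901/(-46 + (6 + 2*(-1)²)) = -901/(-46 + (6 + 2*1)) = -901/(-46 + (6 + 2)) = -901/(-46 + 8) = -901/(-38) = -901*(-1/38) = 901/38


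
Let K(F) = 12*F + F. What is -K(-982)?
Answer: 12766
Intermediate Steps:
K(F) = 13*F
-K(-982) = -13*(-982) = -1*(-12766) = 12766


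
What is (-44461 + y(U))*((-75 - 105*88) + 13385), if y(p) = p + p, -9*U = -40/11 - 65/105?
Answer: -34200007610/189 ≈ -1.8095e+8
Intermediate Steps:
U = 983/2079 (U = -(-40/11 - 65/105)/9 = -(-40*1/11 - 65*1/105)/9 = -(-40/11 - 13/21)/9 = -1/9*(-983/231) = 983/2079 ≈ 0.47282)
y(p) = 2*p
(-44461 + y(U))*((-75 - 105*88) + 13385) = (-44461 + 2*(983/2079))*((-75 - 105*88) + 13385) = (-44461 + 1966/2079)*((-75 - 9240) + 13385) = -92432453*(-9315 + 13385)/2079 = -92432453/2079*4070 = -34200007610/189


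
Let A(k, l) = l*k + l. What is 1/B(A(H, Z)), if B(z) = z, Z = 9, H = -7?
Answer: -1/54 ≈ -0.018519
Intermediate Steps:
A(k, l) = l + k*l (A(k, l) = k*l + l = l + k*l)
1/B(A(H, Z)) = 1/(9*(1 - 7)) = 1/(9*(-6)) = 1/(-54) = -1/54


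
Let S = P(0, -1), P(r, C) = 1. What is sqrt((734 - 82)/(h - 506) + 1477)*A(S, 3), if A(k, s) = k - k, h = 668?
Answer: 0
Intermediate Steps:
S = 1
A(k, s) = 0
sqrt((734 - 82)/(h - 506) + 1477)*A(S, 3) = sqrt((734 - 82)/(668 - 506) + 1477)*0 = sqrt(652/162 + 1477)*0 = sqrt(652*(1/162) + 1477)*0 = sqrt(326/81 + 1477)*0 = sqrt(119963/81)*0 = (sqrt(119963)/9)*0 = 0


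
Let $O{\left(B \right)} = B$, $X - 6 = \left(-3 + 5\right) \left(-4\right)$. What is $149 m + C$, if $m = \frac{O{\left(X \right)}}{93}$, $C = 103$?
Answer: $\frac{9281}{93} \approx 99.796$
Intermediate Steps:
$X = -2$ ($X = 6 + \left(-3 + 5\right) \left(-4\right) = 6 + 2 \left(-4\right) = 6 - 8 = -2$)
$m = - \frac{2}{93} \approx -0.021505$
$149 m + C = 149 \left(- \frac{2}{93}\right) + 103 = - \frac{298}{93} + 103 = \frac{9281}{93}$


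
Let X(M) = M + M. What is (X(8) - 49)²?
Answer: 1089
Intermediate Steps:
X(M) = 2*M
(X(8) - 49)² = (2*8 - 49)² = (16 - 49)² = (-33)² = 1089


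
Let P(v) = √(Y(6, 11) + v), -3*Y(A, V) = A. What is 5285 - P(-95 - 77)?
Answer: 5285 - I*√174 ≈ 5285.0 - 13.191*I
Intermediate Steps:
Y(A, V) = -A/3
P(v) = √(-2 + v) (P(v) = √(-⅓*6 + v) = √(-2 + v))
5285 - P(-95 - 77) = 5285 - √(-2 + (-95 - 77)) = 5285 - √(-2 - 172) = 5285 - √(-174) = 5285 - I*√174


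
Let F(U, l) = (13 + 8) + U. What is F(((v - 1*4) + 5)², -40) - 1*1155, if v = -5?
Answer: -1118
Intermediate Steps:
F(U, l) = 21 + U
F(((v - 1*4) + 5)², -40) - 1*1155 = (21 + ((-5 - 1*4) + 5)²) - 1*1155 = (21 + ((-5 - 4) + 5)²) - 1155 = (21 + (-9 + 5)²) - 1155 = (21 + (-4)²) - 1155 = (21 + 16) - 1155 = 37 - 1155 = -1118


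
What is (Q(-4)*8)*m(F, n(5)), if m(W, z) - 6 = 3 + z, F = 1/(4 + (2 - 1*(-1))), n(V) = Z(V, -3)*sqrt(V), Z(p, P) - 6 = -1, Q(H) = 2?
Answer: 144 + 80*sqrt(5) ≈ 322.89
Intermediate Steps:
Z(p, P) = 5 (Z(p, P) = 6 - 1 = 5)
n(V) = 5*sqrt(V)
F = 1/7 (F = 1/(4 + (2 + 1)) = 1/(4 + 3) = 1/7 ≈ 0.14286)
m(W, z) = 9 + z (m(W, z) = 6 + (3 + z) = 9 + z)
(Q(-4)*8)*m(F, n(5)) = (2*8)*(9 + 5*sqrt(5)) = 16*(9 + 5*sqrt(5)) = 144 + 80*sqrt(5)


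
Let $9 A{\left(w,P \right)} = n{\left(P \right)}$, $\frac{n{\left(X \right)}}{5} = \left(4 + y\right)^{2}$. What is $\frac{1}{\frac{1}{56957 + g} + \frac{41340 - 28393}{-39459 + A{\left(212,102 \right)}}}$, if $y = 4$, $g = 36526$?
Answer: $- \frac{33168796713}{10892564798} \approx -3.0451$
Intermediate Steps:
$n{\left(X \right)} = 320$ ($n{\left(X \right)} = 5 \left(4 + 4\right)^{2} = 5 \cdot 8^{2} = 5 \cdot 64 = 320$)
$A{\left(w,P \right)} = \frac{320}{9}$ ($A{\left(w,P \right)} = \frac{1}{9} \cdot 320 = \frac{320}{9}$)
$\frac{1}{\frac{1}{56957 + g} + \frac{41340 - 28393}{-39459 + A{\left(212,102 \right)}}} = \frac{1}{\frac{1}{56957 + 36526} + \frac{41340 - 28393}{-39459 + \frac{320}{9}}} = \frac{1}{\frac{1}{93483} + \frac{12947}{- \frac{354811}{9}}} = \frac{1}{\frac{1}{93483} + 12947 \left(- \frac{9}{354811}\right)} = \frac{1}{\frac{1}{93483} - \frac{116523}{354811}} = \frac{1}{- \frac{10892564798}{33168796713}} = - \frac{33168796713}{10892564798}$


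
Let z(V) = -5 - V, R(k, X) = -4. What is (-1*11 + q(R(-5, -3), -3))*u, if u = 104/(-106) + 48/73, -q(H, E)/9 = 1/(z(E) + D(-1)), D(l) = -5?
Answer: 85136/27083 ≈ 3.1435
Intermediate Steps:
q(H, E) = -9/(-10 - E) (q(H, E) = -9/((-5 - E) - 5) = -9/(-10 - E))
u = -1252/3869 (u = 104*(-1/106) + 48*(1/73) = -52/53 + 48/73 = -1252/3869 ≈ -0.32360)
(-1*11 + q(R(-5, -3), -3))*u = (-1*11 + 9/(10 - 3))*(-1252/3869) = (-11 + 9/7)*(-1252/3869) = -68/7*(-1252/3869) = 85136/27083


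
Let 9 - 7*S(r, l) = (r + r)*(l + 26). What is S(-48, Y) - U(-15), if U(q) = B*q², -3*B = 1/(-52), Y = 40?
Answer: 329415/364 ≈ 904.99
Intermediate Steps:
S(r, l) = 9/7 - 2*r*(26 + l)/7 (S(r, l) = 9/7 - (r + r)*(l + 26)/7 = 9/7 - 2*r*(26 + l)/7)
B = 1/156 (B = -⅓/(-52) = -⅓*(-1/52) = 1/156 ≈ 0.0064103)
U(q) = q²/156
S(-48, Y) - U(-15) = (9/7 - 52/7*(-48) - 2/7*40*(-48)) - (-15)²/156 = (9/7 + 2496/7 + 3840/7) - 225/156 = 6345/7 - 1*75/52 = 6345/7 - 75/52 = 329415/364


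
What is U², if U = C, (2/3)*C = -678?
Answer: 1034289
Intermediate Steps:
C = -1017 (C = (3/2)*(-678) = -1017)
U = -1017
U² = (-1017)² = 1034289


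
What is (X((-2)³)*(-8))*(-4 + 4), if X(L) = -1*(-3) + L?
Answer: 0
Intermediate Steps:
X(L) = 3 + L
(X((-2)³)*(-8))*(-4 + 4) = ((3 + (-2)³)*(-8))*(-4 + 4) = ((3 - 8)*(-8))*0 = -5*(-8)*0 = 40*0 = 0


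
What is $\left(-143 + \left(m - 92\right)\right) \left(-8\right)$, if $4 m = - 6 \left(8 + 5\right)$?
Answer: $2036$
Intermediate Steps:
$m = - \frac{39}{2}$ ($m = \frac{\left(-6\right) \left(8 + 5\right)}{4} = \frac{\left(-6\right) 13}{4} = \frac{1}{4} \left(-78\right) = - \frac{39}{2} \approx -19.5$)
$\left(-143 + \left(m - 92\right)\right) \left(-8\right) = \left(-143 - \frac{223}{2}\right) \left(-8\right) = \left(- \frac{509}{2}\right) \left(-8\right) = 2036$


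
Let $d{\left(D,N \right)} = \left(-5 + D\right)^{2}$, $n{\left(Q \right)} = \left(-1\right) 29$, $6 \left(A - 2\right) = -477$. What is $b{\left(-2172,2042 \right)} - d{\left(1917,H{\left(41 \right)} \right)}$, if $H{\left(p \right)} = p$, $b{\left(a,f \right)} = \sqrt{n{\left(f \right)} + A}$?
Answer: $-3655744 + \frac{i \sqrt{426}}{2} \approx -3.6557 \cdot 10^{6} + 10.32 i$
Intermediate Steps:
$A = - \frac{155}{2}$ ($A = 2 + \frac{1}{6} \left(-477\right) = 2 - \frac{159}{2} = - \frac{155}{2} \approx -77.5$)
$n{\left(Q \right)} = -29$
$b{\left(a,f \right)} = \frac{i \sqrt{426}}{2}$ ($b{\left(a,f \right)} = \sqrt{-29 - \frac{155}{2}} = \sqrt{- \frac{213}{2}} = \frac{i \sqrt{426}}{2}$)
$b{\left(-2172,2042 \right)} - d{\left(1917,H{\left(41 \right)} \right)} = \frac{i \sqrt{426}}{2} - \left(-5 + 1917\right)^{2} = \frac{i \sqrt{426}}{2} - 1912^{2} = \frac{i \sqrt{426}}{2} - 3655744 = -3655744 + \frac{i \sqrt{426}}{2}$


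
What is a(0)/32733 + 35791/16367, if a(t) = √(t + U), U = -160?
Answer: 35791/16367 + 4*I*√10/32733 ≈ 2.1868 + 0.00038643*I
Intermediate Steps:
a(t) = √(-160 + t) (a(t) = √(t - 160) = √(-160 + t))
a(0)/32733 + 35791/16367 = √(-160 + 0)/32733 + 35791/16367 = √(-160)*(1/32733) + 35791*(1/16367) = (4*I*√10)*(1/32733) + 35791/16367 = 4*I*√10/32733 + 35791/16367 = 35791/16367 + 4*I*√10/32733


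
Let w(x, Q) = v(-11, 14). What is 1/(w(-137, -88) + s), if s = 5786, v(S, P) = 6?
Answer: 1/5792 ≈ 0.00017265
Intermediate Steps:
w(x, Q) = 6
1/(w(-137, -88) + s) = 1/(6 + 5786) = 1/5792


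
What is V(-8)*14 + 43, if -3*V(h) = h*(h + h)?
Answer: -1663/3 ≈ -554.33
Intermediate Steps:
V(h) = -2*h²/3 (V(h) = -h*(h + h)/3 = -h*2*h/3 = -2*h²/3)
V(-8)*14 + 43 = -⅔*(-8)²*14 + 43 = -⅔*64*14 + 43 = -128/3*14 + 43 = -1792/3 + 43 = -1663/3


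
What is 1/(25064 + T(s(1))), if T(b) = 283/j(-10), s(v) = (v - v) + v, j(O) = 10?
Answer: 10/250923 ≈ 3.9853e-5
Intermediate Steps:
s(v) = v (s(v) = 0 + v = v)
T(b) = 283/10
1/(25064 + T(s(1))) = 1/(25064 + 283/10) = 1/(250923/10) = 10/250923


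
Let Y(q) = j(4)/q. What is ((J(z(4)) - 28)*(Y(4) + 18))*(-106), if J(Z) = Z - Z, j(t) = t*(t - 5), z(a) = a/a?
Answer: 50456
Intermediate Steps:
z(a) = 1
j(t) = t*(-5 + t)
J(Z) = 0
Y(q) = -4/q (Y(q) = (4*(-5 + 4))/q = (4*(-1))/q = -4/q)
((J(z(4)) - 28)*(Y(4) + 18))*(-106) = ((0 - 28)*(-4/4 + 18))*(-106) = -28*(-4*¼ + 18)*(-106) = -28*(-1 + 18)*(-106) = -28*17*(-106) = -476*(-106) = 50456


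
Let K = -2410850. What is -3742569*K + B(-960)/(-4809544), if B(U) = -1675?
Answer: 43395421214008517275/4809544 ≈ 9.0228e+12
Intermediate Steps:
-3742569*K + B(-960)/(-4809544) = -3742569/(1/(-2410850)) - 1675/(-4809544) = -3742569/(-1/2410850) - 1675*(-1/4809544) = -3742569*(-2410850) + 1675/4809544 = 9022772473650 + 1675/4809544 = 43395421214008517275/4809544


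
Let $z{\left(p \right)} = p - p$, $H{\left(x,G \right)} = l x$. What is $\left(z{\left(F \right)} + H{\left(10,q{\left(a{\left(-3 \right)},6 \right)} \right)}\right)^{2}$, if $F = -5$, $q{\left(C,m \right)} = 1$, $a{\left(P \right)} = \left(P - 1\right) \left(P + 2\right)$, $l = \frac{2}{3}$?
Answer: $\frac{400}{9} \approx 44.444$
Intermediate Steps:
$l = \frac{2}{3}$ ($l = 2 \cdot \frac{1}{3} = \frac{2}{3} \approx 0.66667$)
$a{\left(P \right)} = \left(-1 + P\right) \left(2 + P\right)$
$H{\left(x,G \right)} = \frac{2 x}{3}$
$z{\left(p \right)} = 0$
$\left(z{\left(F \right)} + H{\left(10,q{\left(a{\left(-3 \right)},6 \right)} \right)}\right)^{2} = \left(0 + \frac{2}{3} \cdot 10\right)^{2} = \left(0 + \frac{20}{3}\right)^{2} = \left(\frac{20}{3}\right)^{2} = \frac{400}{9}$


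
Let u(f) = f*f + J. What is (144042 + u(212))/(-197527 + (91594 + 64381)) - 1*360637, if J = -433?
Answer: -14985377177/41552 ≈ -3.6064e+5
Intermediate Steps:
u(f) = -433 + f² (u(f) = f*f - 433 = f² - 433 = -433 + f²)
(144042 + u(212))/(-197527 + (91594 + 64381)) - 1*360637 = (144042 + (-433 + 212²))/(-197527 + (91594 + 64381)) - 1*360637 = (144042 + (-433 + 44944))/(-197527 + 155975) - 360637 = (144042 + 44511)/(-41552) - 360637 = 188553*(-1/41552) - 360637 = -188553/41552 - 360637 = -14985377177/41552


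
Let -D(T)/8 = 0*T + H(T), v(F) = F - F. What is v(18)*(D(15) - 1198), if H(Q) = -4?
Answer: 0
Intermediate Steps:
v(F) = 0
D(T) = 32 (D(T) = -8*(0*T - 4) = -8*(0 - 4) = -8*(-4) = 32)
v(18)*(D(15) - 1198) = 0*(32 - 1198) = 0*(-1166) = 0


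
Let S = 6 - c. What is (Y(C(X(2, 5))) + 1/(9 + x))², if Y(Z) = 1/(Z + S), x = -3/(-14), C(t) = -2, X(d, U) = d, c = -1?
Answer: 39601/416025 ≈ 0.095189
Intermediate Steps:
S = 7 (S = 6 - 1*(-1) = 6 + 1 = 7)
x = 3/14 (x = -3*(-1/14) = 3/14 ≈ 0.21429)
Y(Z) = 1/(7 + Z) (Y(Z) = 1/(Z + 7) = 1/(7 + Z))
(Y(C(X(2, 5))) + 1/(9 + x))² = (1/(7 - 2) + 1/(9 + 3/14))² = (1/5 + 1/(129/14))² = (⅕ + 14/129)² = (199/645)² = 39601/416025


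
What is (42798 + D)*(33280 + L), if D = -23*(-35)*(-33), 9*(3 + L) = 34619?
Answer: 1807880032/3 ≈ 6.0263e+8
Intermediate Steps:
L = 34592/9 (L = -3 + (⅑)*34619 = -3 + 34619/9 = 34592/9 ≈ 3843.6)
D = -26565 (D = 805*(-33) = -26565)
(42798 + D)*(33280 + L) = (42798 - 26565)*(33280 + 34592/9) = 16233*(334112/9) = 1807880032/3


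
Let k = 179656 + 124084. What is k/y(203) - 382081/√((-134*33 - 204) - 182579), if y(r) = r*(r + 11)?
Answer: 151870/21721 + 382081*I*√187205/187205 ≈ 6.9919 + 883.07*I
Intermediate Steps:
y(r) = r*(11 + r)
k = 303740
k/y(203) - 382081/√((-134*33 - 204) - 182579) = 303740/((203*(11 + 203))) - 382081/√((-134*33 - 204) - 182579) = 303740/((203*214)) - 382081/√((-4422 - 204) - 182579) = 303740/43442 - 382081/√(-4626 - 182579) = 303740*(1/43442) - 382081*(-I*√187205/187205) = 151870/21721 - 382081*(-I*√187205/187205) = 151870/21721 - (-382081)*I*√187205/187205 = 151870/21721 + 382081*I*√187205/187205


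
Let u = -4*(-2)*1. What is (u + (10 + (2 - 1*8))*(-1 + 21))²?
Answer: 7744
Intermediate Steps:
u = 8 (u = 8*1 = 8)
(u + (10 + (2 - 1*8))*(-1 + 21))² = (8 + (10 + (2 - 1*8))*(-1 + 21))² = (8 + (10 + (2 - 8))*20)² = (8 + (10 - 6)*20)² = (8 + 4*20)² = (8 + 80)² = 88² = 7744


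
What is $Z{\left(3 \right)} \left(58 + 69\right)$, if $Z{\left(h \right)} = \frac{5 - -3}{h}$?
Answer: $\frac{1016}{3} \approx 338.67$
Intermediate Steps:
$Z{\left(h \right)} = \frac{8}{h}$ ($Z{\left(h \right)} = \frac{5 + 3}{h} = \frac{8}{h}$)
$Z{\left(3 \right)} \left(58 + 69\right) = \frac{8}{3} \left(58 + 69\right) = 8 \cdot \frac{1}{3} \cdot 127 = \frac{8}{3} \cdot 127 = \frac{1016}{3}$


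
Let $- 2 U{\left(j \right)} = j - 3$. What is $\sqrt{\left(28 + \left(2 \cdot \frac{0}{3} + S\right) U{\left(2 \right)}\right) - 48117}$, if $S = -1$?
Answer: $\frac{i \sqrt{192358}}{2} \approx 219.29 i$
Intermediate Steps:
$U{\left(j \right)} = \frac{3}{2} - \frac{j}{2}$ ($U{\left(j \right)} = - \frac{j - 3}{2} = - \frac{-3 + j}{2} = \frac{3}{2} - \frac{j}{2}$)
$\sqrt{\left(28 + \left(2 \cdot \frac{0}{3} + S\right) U{\left(2 \right)}\right) - 48117} = \sqrt{\left(28 + \left(2 \cdot \frac{0}{3} - 1\right) \left(\frac{3}{2} - 1\right)\right) - 48117} = \sqrt{\left(28 + \left(2 \cdot 0 \cdot \frac{1}{3} - 1\right) \left(\frac{3}{2} - 1\right)\right) - 48117} = \sqrt{\left(28 + \left(2 \cdot 0 - 1\right) \frac{1}{2}\right) - 48117} = \sqrt{\left(28 + \left(0 - 1\right) \frac{1}{2}\right) - 48117} = \sqrt{\left(28 - \frac{1}{2}\right) - 48117} = \sqrt{\frac{55}{2} - 48117} = \sqrt{- \frac{96179}{2}} = \frac{i \sqrt{192358}}{2}$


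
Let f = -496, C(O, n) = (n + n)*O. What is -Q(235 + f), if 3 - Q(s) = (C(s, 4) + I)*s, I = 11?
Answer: 542094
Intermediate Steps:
C(O, n) = 2*O*n (C(O, n) = (2*n)*O = 2*O*n)
Q(s) = 3 - s*(11 + 8*s) (Q(s) = 3 - (2*s*4 + 11)*s = 3 - (8*s + 11)*s = 3 - (11 + 8*s)*s = 3 - s*(11 + 8*s))
-Q(235 + f) = -(3 - 11*(235 - 496) - 8*(235 - 496)²) = -(3 - 11*(-261) - 8*(-261)²) = -(3 + 2871 - 8*68121) = -(3 + 2871 - 544968) = -1*(-542094) = 542094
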